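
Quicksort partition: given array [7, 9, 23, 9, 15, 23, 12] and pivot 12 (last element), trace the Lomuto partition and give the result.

Lomuto partition with pivot = 12:

Initial array: [7, 9, 23, 9, 15, 23, 12]

arr[0]=7 <= 12: swap with position 0, array becomes [7, 9, 23, 9, 15, 23, 12]
arr[1]=9 <= 12: swap with position 1, array becomes [7, 9, 23, 9, 15, 23, 12]
arr[2]=23 > 12: no swap
arr[3]=9 <= 12: swap with position 2, array becomes [7, 9, 9, 23, 15, 23, 12]
arr[4]=15 > 12: no swap
arr[5]=23 > 12: no swap

Place pivot at position 3: [7, 9, 9, 12, 15, 23, 23]
Pivot position: 3

After partitioning with pivot 12, the array becomes [7, 9, 9, 12, 15, 23, 23]. The pivot is placed at index 3. All elements to the left of the pivot are <= 12, and all elements to the right are > 12.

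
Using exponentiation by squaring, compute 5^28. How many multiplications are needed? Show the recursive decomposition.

Computing 5^28 by squaring (build up from 5^1; each line after the first costs one multiplication):

5^1 = 5
5^2 = (5^1)^2 = 5^2 = 25
5^3 = 5 * 5^2 = 5 * 25 = 125
5^6 = (5^3)^2 = 125^2 = 15625
5^7 = 5 * 5^6 = 5 * 15625 = 78125
5^14 = (5^7)^2 = 78125^2 = 6103515625
5^28 = (5^14)^2 = 6103515625^2 = 37252902984619140625

Result: 37252902984619140625
Multiplications needed: 6 (6 lines after 5^1)

5^28 = 37252902984619140625. Using exponentiation by squaring, this requires 6 multiplications. The key idea: if the exponent is even, square the half-power; if odd, multiply by the base once.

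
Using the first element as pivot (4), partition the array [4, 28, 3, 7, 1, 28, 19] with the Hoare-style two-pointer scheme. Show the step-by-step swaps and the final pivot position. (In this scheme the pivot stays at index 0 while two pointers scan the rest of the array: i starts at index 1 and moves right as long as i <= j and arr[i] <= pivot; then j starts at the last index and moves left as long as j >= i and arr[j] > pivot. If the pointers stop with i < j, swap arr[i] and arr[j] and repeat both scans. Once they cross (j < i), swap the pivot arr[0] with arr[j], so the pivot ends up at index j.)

Hoare-style two-pointer partition with pivot = 4:

Initial array: [4, 28, 3, 7, 1, 28, 19]

Pointers start at i = 1, j = 6.
i stops at index 1 (arr[1]=28 > 4), j stops at index 4 (arr[4]=1 <= 4): swap arr[1] and arr[4], array becomes [4, 1, 3, 7, 28, 28, 19]
i ends at 3, j ends at 2: the pointers have crossed (j < i), so scanning stops.

Swap pivot arr[0] with arr[2] to place pivot at position 2: [3, 1, 4, 7, 28, 28, 19]
Pivot position: 2

After partitioning with pivot 4, the array becomes [3, 1, 4, 7, 28, 28, 19]. The pivot is placed at index 2. All elements to the left of the pivot are <= 4, and all elements to the right are > 4.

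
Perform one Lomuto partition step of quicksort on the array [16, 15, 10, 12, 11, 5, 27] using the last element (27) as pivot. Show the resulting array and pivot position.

Lomuto partition with pivot = 27:

Initial array: [16, 15, 10, 12, 11, 5, 27]

arr[0]=16 <= 27: swap with position 0, array becomes [16, 15, 10, 12, 11, 5, 27]
arr[1]=15 <= 27: swap with position 1, array becomes [16, 15, 10, 12, 11, 5, 27]
arr[2]=10 <= 27: swap with position 2, array becomes [16, 15, 10, 12, 11, 5, 27]
arr[3]=12 <= 27: swap with position 3, array becomes [16, 15, 10, 12, 11, 5, 27]
arr[4]=11 <= 27: swap with position 4, array becomes [16, 15, 10, 12, 11, 5, 27]
arr[5]=5 <= 27: swap with position 5, array becomes [16, 15, 10, 12, 11, 5, 27]

Place pivot at position 6: [16, 15, 10, 12, 11, 5, 27]
Pivot position: 6

After partitioning with pivot 27, the array becomes [16, 15, 10, 12, 11, 5, 27]. The pivot is placed at index 6. All elements to the left of the pivot are <= 27, and all elements to the right are > 27.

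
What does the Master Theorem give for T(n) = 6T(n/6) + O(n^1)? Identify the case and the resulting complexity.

Master Theorem for T(n) = 6T(n/6) + O(n^1):

a = 6, b = 6, c = 1
log_b(a) = log_6(6) = 1.0000

Case 2: c = 1 = log_6(6) = 1.0000
T(n) = O(n^1 log n) = O(n log n)

For T(n) = 6T(n/6) + O(n^1): log_6(6) = 1.0000. This is Case 2 of the Master Theorem (c = log_b(a), equal work at all levels), giving O(n log n).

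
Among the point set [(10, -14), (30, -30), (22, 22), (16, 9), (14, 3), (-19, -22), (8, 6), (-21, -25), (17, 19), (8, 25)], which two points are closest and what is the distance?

Computing all pairwise distances among 10 points:

d((10, -14), (30, -30)) = 25.6125
d((10, -14), (22, 22)) = 37.9473
d((10, -14), (16, 9)) = 23.7697
d((10, -14), (14, 3)) = 17.4642
d((10, -14), (-19, -22)) = 30.0832
d((10, -14), (8, 6)) = 20.0998
d((10, -14), (-21, -25)) = 32.8938
d((10, -14), (17, 19)) = 33.7343
d((10, -14), (8, 25)) = 39.0512
d((30, -30), (22, 22)) = 52.6118
d((30, -30), (16, 9)) = 41.4367
d((30, -30), (14, 3)) = 36.6742
d((30, -30), (-19, -22)) = 49.6488
d((30, -30), (8, 6)) = 42.19
d((30, -30), (-21, -25)) = 51.2445
d((30, -30), (17, 19)) = 50.6952
d((30, -30), (8, 25)) = 59.2368
d((22, 22), (16, 9)) = 14.3178
d((22, 22), (14, 3)) = 20.6155
d((22, 22), (-19, -22)) = 60.1415
d((22, 22), (8, 6)) = 21.2603
d((22, 22), (-21, -25)) = 63.7024
d((22, 22), (17, 19)) = 5.831
d((22, 22), (8, 25)) = 14.3178
d((16, 9), (14, 3)) = 6.3246
d((16, 9), (-19, -22)) = 46.7547
d((16, 9), (8, 6)) = 8.544
d((16, 9), (-21, -25)) = 50.2494
d((16, 9), (17, 19)) = 10.0499
d((16, 9), (8, 25)) = 17.8885
d((14, 3), (-19, -22)) = 41.4005
d((14, 3), (8, 6)) = 6.7082
d((14, 3), (-21, -25)) = 44.8219
d((14, 3), (17, 19)) = 16.2788
d((14, 3), (8, 25)) = 22.8035
d((-19, -22), (8, 6)) = 38.8973
d((-19, -22), (-21, -25)) = 3.6056 <-- minimum
d((-19, -22), (17, 19)) = 54.5619
d((-19, -22), (8, 25)) = 54.2033
d((8, 6), (-21, -25)) = 42.45
d((8, 6), (17, 19)) = 15.8114
d((8, 6), (8, 25)) = 19.0
d((-21, -25), (17, 19)) = 58.1378
d((-21, -25), (8, 25)) = 57.8014
d((17, 19), (8, 25)) = 10.8167

Closest pair: (-19, -22) and (-21, -25) with distance 3.6056

The closest pair is (-19, -22) and (-21, -25) with Euclidean distance 3.6056. For 10 points, brute-force pairwise comparison is shown above. For large n, the divide-and-conquer algorithm (sort by x, recurse on halves, check the dividing strip) achieves O(n log n).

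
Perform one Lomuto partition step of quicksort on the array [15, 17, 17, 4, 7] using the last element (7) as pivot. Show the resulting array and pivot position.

Lomuto partition with pivot = 7:

Initial array: [15, 17, 17, 4, 7]

arr[0]=15 > 7: no swap
arr[1]=17 > 7: no swap
arr[2]=17 > 7: no swap
arr[3]=4 <= 7: swap with position 0, array becomes [4, 17, 17, 15, 7]

Place pivot at position 1: [4, 7, 17, 15, 17]
Pivot position: 1

After partitioning with pivot 7, the array becomes [4, 7, 17, 15, 17]. The pivot is placed at index 1. All elements to the left of the pivot are <= 7, and all elements to the right are > 7.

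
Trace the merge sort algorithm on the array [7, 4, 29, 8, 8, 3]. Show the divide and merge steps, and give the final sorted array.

Merge sort trace:

Split: [7, 4, 29, 8, 8, 3] -> [7, 4, 29] and [8, 8, 3]
  Split: [7, 4, 29] -> [7] and [4, 29]
    Split: [4, 29] -> [4] and [29]
    Merge: [4] + [29] -> [4, 29]
  Merge: [7] + [4, 29] -> [4, 7, 29]
  Split: [8, 8, 3] -> [8] and [8, 3]
    Split: [8, 3] -> [8] and [3]
    Merge: [8] + [3] -> [3, 8]
  Merge: [8] + [3, 8] -> [3, 8, 8]
Merge: [4, 7, 29] + [3, 8, 8] -> [3, 4, 7, 8, 8, 29]

Final sorted array: [3, 4, 7, 8, 8, 29]

The merge sort proceeds by recursively splitting the array and merging sorted halves.
After all merges, the sorted array is [3, 4, 7, 8, 8, 29].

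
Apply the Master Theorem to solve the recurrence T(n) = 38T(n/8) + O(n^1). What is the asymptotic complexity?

Master Theorem for T(n) = 38T(n/8) + O(n^1):

a = 38, b = 8, c = 1
log_b(a) = log_8(38) = 1.7493

Case 1: c = 1 < log_8(38) = 1.7493
T(n) = O(n^(log_8 38))

For T(n) = 38T(n/8) + O(n^1): log_8(38) = 1.7493. This is Case 1 of the Master Theorem (c < log_b(a), work dominated by leaves), giving O(n^(log_8 38)).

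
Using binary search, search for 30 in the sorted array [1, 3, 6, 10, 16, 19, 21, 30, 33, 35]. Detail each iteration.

Binary search for 30 in [1, 3, 6, 10, 16, 19, 21, 30, 33, 35]:

lo=0, hi=9, mid=4, arr[mid]=16 -> 16 < 30, search right half
lo=5, hi=9, mid=7, arr[mid]=30 -> Found target at index 7!

Binary search finds 30 at index 7 after 2 comparisons. The search repeatedly halves the search space by comparing with the middle element.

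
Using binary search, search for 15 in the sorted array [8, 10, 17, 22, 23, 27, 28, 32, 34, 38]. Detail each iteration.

Binary search for 15 in [8, 10, 17, 22, 23, 27, 28, 32, 34, 38]:

lo=0, hi=9, mid=4, arr[mid]=23 -> 23 > 15, search left half
lo=0, hi=3, mid=1, arr[mid]=10 -> 10 < 15, search right half
lo=2, hi=3, mid=2, arr[mid]=17 -> 17 > 15, search left half
lo=2 > hi=1, target 15 not found

Binary search determines that 15 is not in the array after 3 comparisons. The search space was exhausted without finding the target.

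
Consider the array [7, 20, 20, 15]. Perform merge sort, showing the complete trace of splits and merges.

Merge sort trace:

Split: [7, 20, 20, 15] -> [7, 20] and [20, 15]
  Split: [7, 20] -> [7] and [20]
  Merge: [7] + [20] -> [7, 20]
  Split: [20, 15] -> [20] and [15]
  Merge: [20] + [15] -> [15, 20]
Merge: [7, 20] + [15, 20] -> [7, 15, 20, 20]

Final sorted array: [7, 15, 20, 20]

The merge sort proceeds by recursively splitting the array and merging sorted halves.
After all merges, the sorted array is [7, 15, 20, 20].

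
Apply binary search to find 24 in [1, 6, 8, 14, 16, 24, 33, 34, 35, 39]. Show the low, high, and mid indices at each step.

Binary search for 24 in [1, 6, 8, 14, 16, 24, 33, 34, 35, 39]:

lo=0, hi=9, mid=4, arr[mid]=16 -> 16 < 24, search right half
lo=5, hi=9, mid=7, arr[mid]=34 -> 34 > 24, search left half
lo=5, hi=6, mid=5, arr[mid]=24 -> Found target at index 5!

Binary search finds 24 at index 5 after 3 comparisons. The search repeatedly halves the search space by comparing with the middle element.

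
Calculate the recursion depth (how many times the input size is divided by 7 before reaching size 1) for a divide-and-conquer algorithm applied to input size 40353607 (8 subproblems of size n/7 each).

For divide and conquer with division factor 7:

Problem sizes at each level:
Level 0: 40353607
Level 1: 5764801
Level 2: 823543
Level 3: 117649
Level 4: 16807
Level 5: 2401
Level 6: 343
Level 7: 49
Level 8: 7
Level 9: 1

The root is level 0 and the size-1 base case is level 9 (the tree spans levels 0 through 9, i.e. 10 levels counting the root), so the depth is the number of divisions: log_7(40353607) = 9

The recursion tree depth is log_7(40353607) = 9. At each level, the problem size is divided by 7, so it takes 9 divisions to reduce to a base case of size 1. The algorithm makes 8 recursive calls at each level.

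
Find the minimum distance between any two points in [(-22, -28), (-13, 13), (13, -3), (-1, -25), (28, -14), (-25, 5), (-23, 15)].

Computing all pairwise distances among 7 points:

d((-22, -28), (-13, 13)) = 41.9762
d((-22, -28), (13, -3)) = 43.0116
d((-22, -28), (-1, -25)) = 21.2132
d((-22, -28), (28, -14)) = 51.923
d((-22, -28), (-25, 5)) = 33.1361
d((-22, -28), (-23, 15)) = 43.0116
d((-13, 13), (13, -3)) = 30.5287
d((-13, 13), (-1, -25)) = 39.8497
d((-13, 13), (28, -14)) = 49.0918
d((-13, 13), (-25, 5)) = 14.4222
d((-13, 13), (-23, 15)) = 10.198 <-- minimum
d((13, -3), (-1, -25)) = 26.0768
d((13, -3), (28, -14)) = 18.6011
d((13, -3), (-25, 5)) = 38.833
d((13, -3), (-23, 15)) = 40.2492
d((-1, -25), (28, -14)) = 31.0161
d((-1, -25), (-25, 5)) = 38.4187
d((-1, -25), (-23, 15)) = 45.6508
d((28, -14), (-25, 5)) = 56.3028
d((28, -14), (-23, 15)) = 58.6686
d((-25, 5), (-23, 15)) = 10.198 <-- minimum

Minimum distance: 10.198 (tie among 2 pairs: (-13, 13) and (-23, 15); (-25, 5) and (-23, 15))

The minimum Euclidean distance is 10.198. There is a tie: 2 pairs achieve this minimum — (-13, 13) and (-23, 15); (-25, 5) and (-23, 15). Any of these is a valid closest pair. For 7 points, brute-force pairwise comparison is shown above. For large n, the divide-and-conquer algorithm (sort by x, recurse on halves, check the dividing strip) achieves O(n log n).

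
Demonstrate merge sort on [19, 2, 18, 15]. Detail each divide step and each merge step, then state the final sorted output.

Merge sort trace:

Split: [19, 2, 18, 15] -> [19, 2] and [18, 15]
  Split: [19, 2] -> [19] and [2]
  Merge: [19] + [2] -> [2, 19]
  Split: [18, 15] -> [18] and [15]
  Merge: [18] + [15] -> [15, 18]
Merge: [2, 19] + [15, 18] -> [2, 15, 18, 19]

Final sorted array: [2, 15, 18, 19]

The merge sort proceeds by recursively splitting the array and merging sorted halves.
After all merges, the sorted array is [2, 15, 18, 19].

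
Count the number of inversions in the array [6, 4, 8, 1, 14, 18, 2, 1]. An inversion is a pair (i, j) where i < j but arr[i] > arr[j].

Finding inversions in [6, 4, 8, 1, 14, 18, 2, 1]:

(0, 1): arr[0]=6 > arr[1]=4
(0, 3): arr[0]=6 > arr[3]=1
(0, 6): arr[0]=6 > arr[6]=2
(0, 7): arr[0]=6 > arr[7]=1
(1, 3): arr[1]=4 > arr[3]=1
(1, 6): arr[1]=4 > arr[6]=2
(1, 7): arr[1]=4 > arr[7]=1
(2, 3): arr[2]=8 > arr[3]=1
(2, 6): arr[2]=8 > arr[6]=2
(2, 7): arr[2]=8 > arr[7]=1
(4, 6): arr[4]=14 > arr[6]=2
(4, 7): arr[4]=14 > arr[7]=1
(5, 6): arr[5]=18 > arr[6]=2
(5, 7): arr[5]=18 > arr[7]=1
(6, 7): arr[6]=2 > arr[7]=1

Total inversions: 15

The array has 15 inversion(s): (0,1), (0,3), (0,6), (0,7), (1,3), (1,6), (1,7), (2,3), (2,6), (2,7), (4,6), (4,7), (5,6), (5,7), (6,7). Each pair (i,j) satisfies i < j and arr[i] > arr[j].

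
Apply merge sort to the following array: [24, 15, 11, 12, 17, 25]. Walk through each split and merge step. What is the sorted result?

Merge sort trace:

Split: [24, 15, 11, 12, 17, 25] -> [24, 15, 11] and [12, 17, 25]
  Split: [24, 15, 11] -> [24] and [15, 11]
    Split: [15, 11] -> [15] and [11]
    Merge: [15] + [11] -> [11, 15]
  Merge: [24] + [11, 15] -> [11, 15, 24]
  Split: [12, 17, 25] -> [12] and [17, 25]
    Split: [17, 25] -> [17] and [25]
    Merge: [17] + [25] -> [17, 25]
  Merge: [12] + [17, 25] -> [12, 17, 25]
Merge: [11, 15, 24] + [12, 17, 25] -> [11, 12, 15, 17, 24, 25]

Final sorted array: [11, 12, 15, 17, 24, 25]

The merge sort proceeds by recursively splitting the array and merging sorted halves.
After all merges, the sorted array is [11, 12, 15, 17, 24, 25].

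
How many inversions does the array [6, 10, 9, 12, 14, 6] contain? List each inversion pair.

Finding inversions in [6, 10, 9, 12, 14, 6]:

(1, 2): arr[1]=10 > arr[2]=9
(1, 5): arr[1]=10 > arr[5]=6
(2, 5): arr[2]=9 > arr[5]=6
(3, 5): arr[3]=12 > arr[5]=6
(4, 5): arr[4]=14 > arr[5]=6

Total inversions: 5

The array has 5 inversion(s): (1,2), (1,5), (2,5), (3,5), (4,5). Each pair (i,j) satisfies i < j and arr[i] > arr[j].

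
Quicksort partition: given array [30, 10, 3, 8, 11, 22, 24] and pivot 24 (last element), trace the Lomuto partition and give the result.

Lomuto partition with pivot = 24:

Initial array: [30, 10, 3, 8, 11, 22, 24]

arr[0]=30 > 24: no swap
arr[1]=10 <= 24: swap with position 0, array becomes [10, 30, 3, 8, 11, 22, 24]
arr[2]=3 <= 24: swap with position 1, array becomes [10, 3, 30, 8, 11, 22, 24]
arr[3]=8 <= 24: swap with position 2, array becomes [10, 3, 8, 30, 11, 22, 24]
arr[4]=11 <= 24: swap with position 3, array becomes [10, 3, 8, 11, 30, 22, 24]
arr[5]=22 <= 24: swap with position 4, array becomes [10, 3, 8, 11, 22, 30, 24]

Place pivot at position 5: [10, 3, 8, 11, 22, 24, 30]
Pivot position: 5

After partitioning with pivot 24, the array becomes [10, 3, 8, 11, 22, 24, 30]. The pivot is placed at index 5. All elements to the left of the pivot are <= 24, and all elements to the right are > 24.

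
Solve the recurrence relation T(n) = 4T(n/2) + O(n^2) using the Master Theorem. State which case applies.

Master Theorem for T(n) = 4T(n/2) + O(n^2):

a = 4, b = 2, c = 2
log_b(a) = log_2(4) = 2.0000

Case 2: c = 2 = log_2(4) = 2.0000
T(n) = O(n^2 log n) = O(n^2 log n)

For T(n) = 4T(n/2) + O(n^2): log_2(4) = 2.0000. This is Case 2 of the Master Theorem (c = log_b(a), equal work at all levels), giving O(n^2 log n).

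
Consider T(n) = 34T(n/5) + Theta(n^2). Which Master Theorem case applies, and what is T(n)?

Master Theorem for T(n) = 34T(n/5) + O(n^2):

a = 34, b = 5, c = 2
log_b(a) = log_5(34) = 2.1911

Case 1: c = 2 < log_5(34) = 2.1911
T(n) = O(n^(log_5 34))

For T(n) = 34T(n/5) + O(n^2): log_5(34) = 2.1911. This is Case 1 of the Master Theorem (c < log_b(a), work dominated by leaves), giving O(n^(log_5 34)).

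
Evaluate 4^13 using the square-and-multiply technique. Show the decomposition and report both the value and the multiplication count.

Computing 4^13 by squaring (build up from 4^1; each line after the first costs one multiplication):

4^1 = 4
4^2 = (4^1)^2 = 4^2 = 16
4^3 = 4 * 4^2 = 4 * 16 = 64
4^6 = (4^3)^2 = 64^2 = 4096
4^12 = (4^6)^2 = 4096^2 = 16777216
4^13 = 4 * 4^12 = 4 * 16777216 = 67108864

Result: 67108864
Multiplications needed: 5 (5 lines after 4^1)

4^13 = 67108864. Using exponentiation by squaring, this requires 5 multiplications. The key idea: if the exponent is even, square the half-power; if odd, multiply by the base once.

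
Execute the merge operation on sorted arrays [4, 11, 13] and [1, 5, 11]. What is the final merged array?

Merging process:

Compare 4 vs 1: take 1 from right. Merged: [1]
Compare 4 vs 5: take 4 from left. Merged: [1, 4]
Compare 11 vs 5: take 5 from right. Merged: [1, 4, 5]
Compare 11 vs 11: take 11 from left. Merged: [1, 4, 5, 11]
Compare 13 vs 11: take 11 from right. Merged: [1, 4, 5, 11, 11]
Append remaining from left: [13]. Merged: [1, 4, 5, 11, 11, 13]

Final merged array: [1, 4, 5, 11, 11, 13]
Total comparisons: 5

The merged array is [1, 4, 5, 11, 11, 13], requiring 5 comparisons. The merge step runs in O(n) time where n is the total number of elements.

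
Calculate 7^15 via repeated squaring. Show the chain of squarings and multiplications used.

Computing 7^15 by squaring (build up from 7^1; each line after the first costs one multiplication):

7^1 = 7
7^2 = (7^1)^2 = 7^2 = 49
7^3 = 7 * 7^2 = 7 * 49 = 343
7^6 = (7^3)^2 = 343^2 = 117649
7^7 = 7 * 7^6 = 7 * 117649 = 823543
7^14 = (7^7)^2 = 823543^2 = 678223072849
7^15 = 7 * 7^14 = 7 * 678223072849 = 4747561509943

Result: 4747561509943
Multiplications needed: 6 (6 lines after 7^1)

7^15 = 4747561509943. Using exponentiation by squaring, this requires 6 multiplications. The key idea: if the exponent is even, square the half-power; if odd, multiply by the base once.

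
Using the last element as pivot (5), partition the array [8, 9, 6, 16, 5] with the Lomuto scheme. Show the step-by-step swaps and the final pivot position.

Lomuto partition with pivot = 5:

Initial array: [8, 9, 6, 16, 5]

arr[0]=8 > 5: no swap
arr[1]=9 > 5: no swap
arr[2]=6 > 5: no swap
arr[3]=16 > 5: no swap

Place pivot at position 0: [5, 9, 6, 16, 8]
Pivot position: 0

After partitioning with pivot 5, the array becomes [5, 9, 6, 16, 8]. The pivot is placed at index 0. All elements to the left of the pivot are <= 5, and all elements to the right are > 5.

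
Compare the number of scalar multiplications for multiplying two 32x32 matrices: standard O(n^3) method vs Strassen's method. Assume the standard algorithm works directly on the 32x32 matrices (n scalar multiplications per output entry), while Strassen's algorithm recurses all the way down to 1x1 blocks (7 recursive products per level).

Matrix multiplication for 32x32 matrices:

Standard algorithm: 32^3 = 32768 multiplications
Strassen's algorithm: 7^(log2(32)) = 7^5 = 16807 multiplications
Savings: 32768 - 16807 = 15961 multiplications

Standard: 32768 multiplications (32^3). Strassen: 16807 multiplications (7^5). Strassen reduces 8 recursive multiplications to 7 at each level.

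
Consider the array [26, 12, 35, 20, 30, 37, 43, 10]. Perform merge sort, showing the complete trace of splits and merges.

Merge sort trace:

Split: [26, 12, 35, 20, 30, 37, 43, 10] -> [26, 12, 35, 20] and [30, 37, 43, 10]
  Split: [26, 12, 35, 20] -> [26, 12] and [35, 20]
    Split: [26, 12] -> [26] and [12]
    Merge: [26] + [12] -> [12, 26]
    Split: [35, 20] -> [35] and [20]
    Merge: [35] + [20] -> [20, 35]
  Merge: [12, 26] + [20, 35] -> [12, 20, 26, 35]
  Split: [30, 37, 43, 10] -> [30, 37] and [43, 10]
    Split: [30, 37] -> [30] and [37]
    Merge: [30] + [37] -> [30, 37]
    Split: [43, 10] -> [43] and [10]
    Merge: [43] + [10] -> [10, 43]
  Merge: [30, 37] + [10, 43] -> [10, 30, 37, 43]
Merge: [12, 20, 26, 35] + [10, 30, 37, 43] -> [10, 12, 20, 26, 30, 35, 37, 43]

Final sorted array: [10, 12, 20, 26, 30, 35, 37, 43]

The merge sort proceeds by recursively splitting the array and merging sorted halves.
After all merges, the sorted array is [10, 12, 20, 26, 30, 35, 37, 43].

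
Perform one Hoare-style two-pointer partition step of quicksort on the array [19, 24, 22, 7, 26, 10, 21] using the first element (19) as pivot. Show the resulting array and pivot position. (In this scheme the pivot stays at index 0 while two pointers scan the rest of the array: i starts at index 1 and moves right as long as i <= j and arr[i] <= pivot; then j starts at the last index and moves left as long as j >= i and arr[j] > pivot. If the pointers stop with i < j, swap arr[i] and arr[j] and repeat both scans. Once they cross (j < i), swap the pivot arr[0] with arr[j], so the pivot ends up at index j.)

Hoare-style two-pointer partition with pivot = 19:

Initial array: [19, 24, 22, 7, 26, 10, 21]

Pointers start at i = 1, j = 6.
i stops at index 1 (arr[1]=24 > 19), j stops at index 5 (arr[5]=10 <= 19): swap arr[1] and arr[5], array becomes [19, 10, 22, 7, 26, 24, 21]
i stops at index 2 (arr[2]=22 > 19), j stops at index 3 (arr[3]=7 <= 19): swap arr[2] and arr[3], array becomes [19, 10, 7, 22, 26, 24, 21]
i ends at 3, j ends at 2: the pointers have crossed (j < i), so scanning stops.

Swap pivot arr[0] with arr[2] to place pivot at position 2: [7, 10, 19, 22, 26, 24, 21]
Pivot position: 2

After partitioning with pivot 19, the array becomes [7, 10, 19, 22, 26, 24, 21]. The pivot is placed at index 2. All elements to the left of the pivot are <= 19, and all elements to the right are > 19.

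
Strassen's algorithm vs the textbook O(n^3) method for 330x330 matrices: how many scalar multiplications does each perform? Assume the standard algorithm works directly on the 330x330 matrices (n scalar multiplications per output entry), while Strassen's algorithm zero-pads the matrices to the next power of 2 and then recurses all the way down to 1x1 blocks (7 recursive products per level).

Matrix multiplication for 330x330 matrices:

Strassen's algorithm requires power-of-2 dimensions. Pad 330x330 to 512x512 (next power of 2).

Standard algorithm: 330^3 = 35937000 multiplications
Strassen's algorithm: 7^(log2(512)) = 7^9 = 40353607 multiplications
Difference: 35937000 - 40353607 = -4416607 (Strassen uses MORE here due to padding overhead — for small or just-over-power-of-2 n, padding can outweigh the per-level savings)

Standard: 35937000 multiplications (330^3). Strassen: 40353607 multiplications (7^9, after padding to 512x512). Strassen reduces 8 recursive multiplications to 7 at each level.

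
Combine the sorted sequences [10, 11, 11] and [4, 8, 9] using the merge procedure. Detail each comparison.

Merging process:

Compare 10 vs 4: take 4 from right. Merged: [4]
Compare 10 vs 8: take 8 from right. Merged: [4, 8]
Compare 10 vs 9: take 9 from right. Merged: [4, 8, 9]
Append remaining from left: [10, 11, 11]. Merged: [4, 8, 9, 10, 11, 11]

Final merged array: [4, 8, 9, 10, 11, 11]
Total comparisons: 3

The merged array is [4, 8, 9, 10, 11, 11], requiring 3 comparisons. The merge step runs in O(n) time where n is the total number of elements.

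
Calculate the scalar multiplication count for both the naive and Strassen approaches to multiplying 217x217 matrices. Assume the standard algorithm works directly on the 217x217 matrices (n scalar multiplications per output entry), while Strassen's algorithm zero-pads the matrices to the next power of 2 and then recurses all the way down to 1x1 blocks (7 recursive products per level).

Matrix multiplication for 217x217 matrices:

Strassen's algorithm requires power-of-2 dimensions. Pad 217x217 to 256x256 (next power of 2).

Standard algorithm: 217^3 = 10218313 multiplications
Strassen's algorithm: 7^(log2(256)) = 7^8 = 5764801 multiplications
Savings: 10218313 - 5764801 = 4453512 multiplications

Standard: 10218313 multiplications (217^3). Strassen: 5764801 multiplications (7^8, after padding to 256x256). Strassen reduces 8 recursive multiplications to 7 at each level.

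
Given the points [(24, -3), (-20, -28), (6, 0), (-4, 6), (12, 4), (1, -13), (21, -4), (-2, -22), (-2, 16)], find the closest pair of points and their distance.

Computing all pairwise distances among 9 points:

d((24, -3), (-20, -28)) = 50.6063
d((24, -3), (6, 0)) = 18.2483
d((24, -3), (-4, 6)) = 29.4109
d((24, -3), (12, 4)) = 13.8924
d((24, -3), (1, -13)) = 25.0799
d((24, -3), (21, -4)) = 3.1623 <-- minimum
d((24, -3), (-2, -22)) = 32.2025
d((24, -3), (-2, 16)) = 32.2025
d((-20, -28), (6, 0)) = 38.2099
d((-20, -28), (-4, 6)) = 37.5766
d((-20, -28), (12, 4)) = 45.2548
d((-20, -28), (1, -13)) = 25.807
d((-20, -28), (21, -4)) = 47.5079
d((-20, -28), (-2, -22)) = 18.9737
d((-20, -28), (-2, 16)) = 47.5395
d((6, 0), (-4, 6)) = 11.6619
d((6, 0), (12, 4)) = 7.2111
d((6, 0), (1, -13)) = 13.9284
d((6, 0), (21, -4)) = 15.5242
d((6, 0), (-2, -22)) = 23.4094
d((6, 0), (-2, 16)) = 17.8885
d((-4, 6), (12, 4)) = 16.1245
d((-4, 6), (1, -13)) = 19.6469
d((-4, 6), (21, -4)) = 26.9258
d((-4, 6), (-2, -22)) = 28.0713
d((-4, 6), (-2, 16)) = 10.198
d((12, 4), (1, -13)) = 20.2485
d((12, 4), (21, -4)) = 12.0416
d((12, 4), (-2, -22)) = 29.5296
d((12, 4), (-2, 16)) = 18.4391
d((1, -13), (21, -4)) = 21.9317
d((1, -13), (-2, -22)) = 9.4868
d((1, -13), (-2, 16)) = 29.1548
d((21, -4), (-2, -22)) = 29.2062
d((21, -4), (-2, 16)) = 30.4795
d((-2, -22), (-2, 16)) = 38.0

Closest pair: (24, -3) and (21, -4) with distance 3.1623

The closest pair is (24, -3) and (21, -4) with Euclidean distance 3.1623. For 9 points, brute-force pairwise comparison is shown above. For large n, the divide-and-conquer algorithm (sort by x, recurse on halves, check the dividing strip) achieves O(n log n).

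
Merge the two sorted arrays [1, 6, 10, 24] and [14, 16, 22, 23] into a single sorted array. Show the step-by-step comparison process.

Merging process:

Compare 1 vs 14: take 1 from left. Merged: [1]
Compare 6 vs 14: take 6 from left. Merged: [1, 6]
Compare 10 vs 14: take 10 from left. Merged: [1, 6, 10]
Compare 24 vs 14: take 14 from right. Merged: [1, 6, 10, 14]
Compare 24 vs 16: take 16 from right. Merged: [1, 6, 10, 14, 16]
Compare 24 vs 22: take 22 from right. Merged: [1, 6, 10, 14, 16, 22]
Compare 24 vs 23: take 23 from right. Merged: [1, 6, 10, 14, 16, 22, 23]
Append remaining from left: [24]. Merged: [1, 6, 10, 14, 16, 22, 23, 24]

Final merged array: [1, 6, 10, 14, 16, 22, 23, 24]
Total comparisons: 7

The merged array is [1, 6, 10, 14, 16, 22, 23, 24], requiring 7 comparisons. The merge step runs in O(n) time where n is the total number of elements.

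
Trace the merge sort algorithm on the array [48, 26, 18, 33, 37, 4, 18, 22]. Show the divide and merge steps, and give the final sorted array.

Merge sort trace:

Split: [48, 26, 18, 33, 37, 4, 18, 22] -> [48, 26, 18, 33] and [37, 4, 18, 22]
  Split: [48, 26, 18, 33] -> [48, 26] and [18, 33]
    Split: [48, 26] -> [48] and [26]
    Merge: [48] + [26] -> [26, 48]
    Split: [18, 33] -> [18] and [33]
    Merge: [18] + [33] -> [18, 33]
  Merge: [26, 48] + [18, 33] -> [18, 26, 33, 48]
  Split: [37, 4, 18, 22] -> [37, 4] and [18, 22]
    Split: [37, 4] -> [37] and [4]
    Merge: [37] + [4] -> [4, 37]
    Split: [18, 22] -> [18] and [22]
    Merge: [18] + [22] -> [18, 22]
  Merge: [4, 37] + [18, 22] -> [4, 18, 22, 37]
Merge: [18, 26, 33, 48] + [4, 18, 22, 37] -> [4, 18, 18, 22, 26, 33, 37, 48]

Final sorted array: [4, 18, 18, 22, 26, 33, 37, 48]

The merge sort proceeds by recursively splitting the array and merging sorted halves.
After all merges, the sorted array is [4, 18, 18, 22, 26, 33, 37, 48].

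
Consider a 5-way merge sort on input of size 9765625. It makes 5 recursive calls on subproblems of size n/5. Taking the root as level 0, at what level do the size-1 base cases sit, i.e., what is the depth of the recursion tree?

For divide and conquer with division factor 5:

Problem sizes at each level:
Level 0: 9765625
Level 1: 1953125
Level 2: 390625
Level 3: 78125
Level 4: 15625
Level 5: 3125
Level 6: 625
Level 7: 125
Level 8: 25
Level 9: 5
Level 10: 1

The root is level 0 and the size-1 base case is level 10 (the tree spans levels 0 through 10, i.e. 11 levels counting the root), so the depth is the number of divisions: log_5(9765625) = 10

The recursion tree depth is log_5(9765625) = 10. At each level, the problem size is divided by 5, so it takes 10 divisions to reduce to a base case of size 1. The algorithm makes 5 recursive calls at each level.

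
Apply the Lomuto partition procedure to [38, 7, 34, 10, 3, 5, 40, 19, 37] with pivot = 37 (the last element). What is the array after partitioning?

Lomuto partition with pivot = 37:

Initial array: [38, 7, 34, 10, 3, 5, 40, 19, 37]

arr[0]=38 > 37: no swap
arr[1]=7 <= 37: swap with position 0, array becomes [7, 38, 34, 10, 3, 5, 40, 19, 37]
arr[2]=34 <= 37: swap with position 1, array becomes [7, 34, 38, 10, 3, 5, 40, 19, 37]
arr[3]=10 <= 37: swap with position 2, array becomes [7, 34, 10, 38, 3, 5, 40, 19, 37]
arr[4]=3 <= 37: swap with position 3, array becomes [7, 34, 10, 3, 38, 5, 40, 19, 37]
arr[5]=5 <= 37: swap with position 4, array becomes [7, 34, 10, 3, 5, 38, 40, 19, 37]
arr[6]=40 > 37: no swap
arr[7]=19 <= 37: swap with position 5, array becomes [7, 34, 10, 3, 5, 19, 40, 38, 37]

Place pivot at position 6: [7, 34, 10, 3, 5, 19, 37, 38, 40]
Pivot position: 6

After partitioning with pivot 37, the array becomes [7, 34, 10, 3, 5, 19, 37, 38, 40]. The pivot is placed at index 6. All elements to the left of the pivot are <= 37, and all elements to the right are > 37.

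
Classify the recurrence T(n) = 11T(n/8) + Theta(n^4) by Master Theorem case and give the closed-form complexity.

Master Theorem for T(n) = 11T(n/8) + O(n^4):

a = 11, b = 8, c = 4
log_b(a) = log_8(11) = 1.1531

Case 3: c = 4 > log_8(11) = 1.1531
T(n) = O(n^4) = O(n^4)

For T(n) = 11T(n/8) + O(n^4): log_8(11) = 1.1531. This is Case 3 of the Master Theorem (c > log_b(a), work dominated by root), giving O(n^4).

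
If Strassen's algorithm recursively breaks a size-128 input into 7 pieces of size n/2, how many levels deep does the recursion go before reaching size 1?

For divide and conquer with division factor 2:

Problem sizes at each level:
Level 0: 128
Level 1: 64
Level 2: 32
Level 3: 16
Level 4: 8
Level 5: 4
Level 6: 2
Level 7: 1

The root is level 0 and the size-1 base case is level 7 (the tree spans levels 0 through 7, i.e. 8 levels counting the root), so the depth is the number of divisions: log_2(128) = 7

The recursion tree depth is log_2(128) = 7. At each level, the problem size is divided by 2, so it takes 7 divisions to reduce to a base case of size 1. The algorithm makes 7 recursive calls at each level.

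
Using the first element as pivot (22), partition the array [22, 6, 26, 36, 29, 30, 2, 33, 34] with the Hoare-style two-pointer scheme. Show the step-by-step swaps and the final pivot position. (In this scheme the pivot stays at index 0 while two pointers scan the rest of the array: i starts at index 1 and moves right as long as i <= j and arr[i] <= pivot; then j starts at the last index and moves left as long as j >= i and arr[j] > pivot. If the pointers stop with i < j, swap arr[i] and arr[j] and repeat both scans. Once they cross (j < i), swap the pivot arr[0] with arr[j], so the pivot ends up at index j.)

Hoare-style two-pointer partition with pivot = 22:

Initial array: [22, 6, 26, 36, 29, 30, 2, 33, 34]

Pointers start at i = 1, j = 8.
i stops at index 2 (arr[2]=26 > 22), j stops at index 6 (arr[6]=2 <= 22): swap arr[2] and arr[6], array becomes [22, 6, 2, 36, 29, 30, 26, 33, 34]
i ends at 3, j ends at 2: the pointers have crossed (j < i), so scanning stops.

Swap pivot arr[0] with arr[2] to place pivot at position 2: [2, 6, 22, 36, 29, 30, 26, 33, 34]
Pivot position: 2

After partitioning with pivot 22, the array becomes [2, 6, 22, 36, 29, 30, 26, 33, 34]. The pivot is placed at index 2. All elements to the left of the pivot are <= 22, and all elements to the right are > 22.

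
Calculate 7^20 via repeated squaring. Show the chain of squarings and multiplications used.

Computing 7^20 by squaring (build up from 7^1; each line after the first costs one multiplication):

7^1 = 7
7^2 = (7^1)^2 = 7^2 = 49
7^4 = (7^2)^2 = 49^2 = 2401
7^5 = 7 * 7^4 = 7 * 2401 = 16807
7^10 = (7^5)^2 = 16807^2 = 282475249
7^20 = (7^10)^2 = 282475249^2 = 79792266297612001

Result: 79792266297612001
Multiplications needed: 5 (5 lines after 7^1)

7^20 = 79792266297612001. Using exponentiation by squaring, this requires 5 multiplications. The key idea: if the exponent is even, square the half-power; if odd, multiply by the base once.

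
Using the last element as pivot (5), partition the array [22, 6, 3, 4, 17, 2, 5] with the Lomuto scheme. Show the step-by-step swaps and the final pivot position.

Lomuto partition with pivot = 5:

Initial array: [22, 6, 3, 4, 17, 2, 5]

arr[0]=22 > 5: no swap
arr[1]=6 > 5: no swap
arr[2]=3 <= 5: swap with position 0, array becomes [3, 6, 22, 4, 17, 2, 5]
arr[3]=4 <= 5: swap with position 1, array becomes [3, 4, 22, 6, 17, 2, 5]
arr[4]=17 > 5: no swap
arr[5]=2 <= 5: swap with position 2, array becomes [3, 4, 2, 6, 17, 22, 5]

Place pivot at position 3: [3, 4, 2, 5, 17, 22, 6]
Pivot position: 3

After partitioning with pivot 5, the array becomes [3, 4, 2, 5, 17, 22, 6]. The pivot is placed at index 3. All elements to the left of the pivot are <= 5, and all elements to the right are > 5.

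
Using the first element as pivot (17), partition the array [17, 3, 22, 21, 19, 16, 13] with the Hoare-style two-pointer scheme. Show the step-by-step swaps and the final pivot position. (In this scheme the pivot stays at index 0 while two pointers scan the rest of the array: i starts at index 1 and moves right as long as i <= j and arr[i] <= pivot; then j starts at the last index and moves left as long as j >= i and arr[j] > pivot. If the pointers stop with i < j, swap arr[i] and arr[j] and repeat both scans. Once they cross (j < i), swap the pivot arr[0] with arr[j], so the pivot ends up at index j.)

Hoare-style two-pointer partition with pivot = 17:

Initial array: [17, 3, 22, 21, 19, 16, 13]

Pointers start at i = 1, j = 6.
i stops at index 2 (arr[2]=22 > 17), j stops at index 6 (arr[6]=13 <= 17): swap arr[2] and arr[6], array becomes [17, 3, 13, 21, 19, 16, 22]
i stops at index 3 (arr[3]=21 > 17), j stops at index 5 (arr[5]=16 <= 17): swap arr[3] and arr[5], array becomes [17, 3, 13, 16, 19, 21, 22]
i ends at 4, j ends at 3: the pointers have crossed (j < i), so scanning stops.

Swap pivot arr[0] with arr[3] to place pivot at position 3: [16, 3, 13, 17, 19, 21, 22]
Pivot position: 3

After partitioning with pivot 17, the array becomes [16, 3, 13, 17, 19, 21, 22]. The pivot is placed at index 3. All elements to the left of the pivot are <= 17, and all elements to the right are > 17.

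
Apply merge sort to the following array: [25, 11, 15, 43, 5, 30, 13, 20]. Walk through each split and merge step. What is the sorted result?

Merge sort trace:

Split: [25, 11, 15, 43, 5, 30, 13, 20] -> [25, 11, 15, 43] and [5, 30, 13, 20]
  Split: [25, 11, 15, 43] -> [25, 11] and [15, 43]
    Split: [25, 11] -> [25] and [11]
    Merge: [25] + [11] -> [11, 25]
    Split: [15, 43] -> [15] and [43]
    Merge: [15] + [43] -> [15, 43]
  Merge: [11, 25] + [15, 43] -> [11, 15, 25, 43]
  Split: [5, 30, 13, 20] -> [5, 30] and [13, 20]
    Split: [5, 30] -> [5] and [30]
    Merge: [5] + [30] -> [5, 30]
    Split: [13, 20] -> [13] and [20]
    Merge: [13] + [20] -> [13, 20]
  Merge: [5, 30] + [13, 20] -> [5, 13, 20, 30]
Merge: [11, 15, 25, 43] + [5, 13, 20, 30] -> [5, 11, 13, 15, 20, 25, 30, 43]

Final sorted array: [5, 11, 13, 15, 20, 25, 30, 43]

The merge sort proceeds by recursively splitting the array and merging sorted halves.
After all merges, the sorted array is [5, 11, 13, 15, 20, 25, 30, 43].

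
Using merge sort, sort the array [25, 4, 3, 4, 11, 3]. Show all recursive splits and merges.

Merge sort trace:

Split: [25, 4, 3, 4, 11, 3] -> [25, 4, 3] and [4, 11, 3]
  Split: [25, 4, 3] -> [25] and [4, 3]
    Split: [4, 3] -> [4] and [3]
    Merge: [4] + [3] -> [3, 4]
  Merge: [25] + [3, 4] -> [3, 4, 25]
  Split: [4, 11, 3] -> [4] and [11, 3]
    Split: [11, 3] -> [11] and [3]
    Merge: [11] + [3] -> [3, 11]
  Merge: [4] + [3, 11] -> [3, 4, 11]
Merge: [3, 4, 25] + [3, 4, 11] -> [3, 3, 4, 4, 11, 25]

Final sorted array: [3, 3, 4, 4, 11, 25]

The merge sort proceeds by recursively splitting the array and merging sorted halves.
After all merges, the sorted array is [3, 3, 4, 4, 11, 25].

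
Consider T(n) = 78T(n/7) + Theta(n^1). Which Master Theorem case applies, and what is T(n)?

Master Theorem for T(n) = 78T(n/7) + O(n^1):

a = 78, b = 7, c = 1
log_b(a) = log_7(78) = 2.2389

Case 1: c = 1 < log_7(78) = 2.2389
T(n) = O(n^(log_7 78))

For T(n) = 78T(n/7) + O(n^1): log_7(78) = 2.2389. This is Case 1 of the Master Theorem (c < log_b(a), work dominated by leaves), giving O(n^(log_7 78)).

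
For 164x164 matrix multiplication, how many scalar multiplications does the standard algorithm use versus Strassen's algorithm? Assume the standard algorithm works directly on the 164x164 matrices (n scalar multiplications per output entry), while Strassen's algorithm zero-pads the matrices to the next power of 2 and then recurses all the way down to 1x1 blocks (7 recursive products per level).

Matrix multiplication for 164x164 matrices:

Strassen's algorithm requires power-of-2 dimensions. Pad 164x164 to 256x256 (next power of 2).

Standard algorithm: 164^3 = 4410944 multiplications
Strassen's algorithm: 7^(log2(256)) = 7^8 = 5764801 multiplications
Difference: 4410944 - 5764801 = -1353857 (Strassen uses MORE here due to padding overhead — for small or just-over-power-of-2 n, padding can outweigh the per-level savings)

Standard: 4410944 multiplications (164^3). Strassen: 5764801 multiplications (7^8, after padding to 256x256). Strassen reduces 8 recursive multiplications to 7 at each level.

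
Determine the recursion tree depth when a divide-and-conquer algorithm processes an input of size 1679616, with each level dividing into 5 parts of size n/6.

For divide and conquer with division factor 6:

Problem sizes at each level:
Level 0: 1679616
Level 1: 279936
Level 2: 46656
Level 3: 7776
Level 4: 1296
Level 5: 216
Level 6: 36
Level 7: 6
Level 8: 1

The root is level 0 and the size-1 base case is level 8 (the tree spans levels 0 through 8, i.e. 9 levels counting the root), so the depth is the number of divisions: log_6(1679616) = 8

The recursion tree depth is log_6(1679616) = 8. At each level, the problem size is divided by 6, so it takes 8 divisions to reduce to a base case of size 1. The algorithm makes 5 recursive calls at each level.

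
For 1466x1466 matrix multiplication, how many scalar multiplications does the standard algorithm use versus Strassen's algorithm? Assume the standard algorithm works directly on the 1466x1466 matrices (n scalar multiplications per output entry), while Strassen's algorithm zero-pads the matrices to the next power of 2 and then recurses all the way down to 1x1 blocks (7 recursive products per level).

Matrix multiplication for 1466x1466 matrices:

Strassen's algorithm requires power-of-2 dimensions. Pad 1466x1466 to 2048x2048 (next power of 2).

Standard algorithm: 1466^3 = 3150662696 multiplications
Strassen's algorithm: 7^(log2(2048)) = 7^11 = 1977326743 multiplications
Savings: 3150662696 - 1977326743 = 1173335953 multiplications

Standard: 3150662696 multiplications (1466^3). Strassen: 1977326743 multiplications (7^11, after padding to 2048x2048). Strassen reduces 8 recursive multiplications to 7 at each level.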